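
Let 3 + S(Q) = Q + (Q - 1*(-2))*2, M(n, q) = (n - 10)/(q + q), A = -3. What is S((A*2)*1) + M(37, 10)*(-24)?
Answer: -247/5 ≈ -49.400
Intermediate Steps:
M(n, q) = (-10 + n)/(2*q) (M(n, q) = (-10 + n)/((2*q)) = (-10 + n)*(1/(2*q)) = (-10 + n)/(2*q))
S(Q) = 1 + 3*Q (S(Q) = -3 + (Q + (Q - 1*(-2))*2) = -3 + (Q + (Q + 2)*2) = -3 + (Q + (2 + Q)*2) = -3 + (Q + (4 + 2*Q)) = -3 + (4 + 3*Q) = 1 + 3*Q)
S((A*2)*1) + M(37, 10)*(-24) = (1 + 3*(-3*2*1)) + ((½)*(-10 + 37)/10)*(-24) = (1 + 3*(-6*1)) + ((½)*(⅒)*27)*(-24) = (1 + 3*(-6)) + (27/20)*(-24) = (1 - 18) - 162/5 = -17 - 162/5 = -247/5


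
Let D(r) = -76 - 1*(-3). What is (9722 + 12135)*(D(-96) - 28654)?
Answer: -627886039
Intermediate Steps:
D(r) = -73 (D(r) = -76 + 3 = -73)
(9722 + 12135)*(D(-96) - 28654) = (9722 + 12135)*(-73 - 28654) = 21857*(-28727) = -627886039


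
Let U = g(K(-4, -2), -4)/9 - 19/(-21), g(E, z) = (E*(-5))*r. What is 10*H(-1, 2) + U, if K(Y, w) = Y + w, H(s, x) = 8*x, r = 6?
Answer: 3799/21 ≈ 180.90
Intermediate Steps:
g(E, z) = -30*E (g(E, z) = (E*(-5))*6 = -5*E*6 = -30*E)
U = 439/21 (U = -30*(-4 - 2)/9 - 19/(-21) = -30*(-6)*(⅑) - 19*(-1/21) = 180*(⅑) + 19/21 = 20 + 19/21 = 439/21 ≈ 20.905)
10*H(-1, 2) + U = 10*(8*2) + 439/21 = 10*16 + 439/21 = 160 + 439/21 = 3799/21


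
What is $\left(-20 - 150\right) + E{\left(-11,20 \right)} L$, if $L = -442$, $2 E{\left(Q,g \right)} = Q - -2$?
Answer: $1819$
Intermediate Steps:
$E{\left(Q,g \right)} = 1 + \frac{Q}{2}$ ($E{\left(Q,g \right)} = \frac{Q - -2}{2} = \frac{Q + 2}{2} = \frac{2 + Q}{2} = 1 + \frac{Q}{2}$)
$\left(-20 - 150\right) + E{\left(-11,20 \right)} L = \left(-20 - 150\right) + \left(1 + \frac{1}{2} \left(-11\right)\right) \left(-442\right) = \left(-20 - 150\right) + \left(1 - \frac{11}{2}\right) \left(-442\right) = -170 - -1989 = -170 + 1989 = 1819$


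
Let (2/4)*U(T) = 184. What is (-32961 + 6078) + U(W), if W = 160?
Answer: -26515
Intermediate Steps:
U(T) = 368 (U(T) = 2*184 = 368)
(-32961 + 6078) + U(W) = (-32961 + 6078) + 368 = -26883 + 368 = -26515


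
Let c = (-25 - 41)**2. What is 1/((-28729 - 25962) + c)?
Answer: -1/50335 ≈ -1.9867e-5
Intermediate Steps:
c = 4356 (c = (-66)**2 = 4356)
1/((-28729 - 25962) + c) = 1/((-28729 - 25962) + 4356) = 1/(-54691 + 4356) = 1/(-50335) = -1/50335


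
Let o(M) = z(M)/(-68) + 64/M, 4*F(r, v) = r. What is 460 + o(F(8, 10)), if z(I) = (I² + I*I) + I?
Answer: 16723/34 ≈ 491.85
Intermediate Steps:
z(I) = I + 2*I² (z(I) = (I² + I²) + I = 2*I² + I = I + 2*I²)
F(r, v) = r/4
o(M) = 64/M - M*(1 + 2*M)/68 (o(M) = (M*(1 + 2*M))/(-68) + 64/M = (M*(1 + 2*M))*(-1/68) + 64/M = -M*(1 + 2*M)/68 + 64/M = 64/M - M*(1 + 2*M)/68)
460 + o(F(8, 10)) = 460 + (64/(((¼)*8)) - ((¼)*8)²/34 - 8/272) = 460 + (64/2 - 1/34*2² - 1/68*2) = 460 + (64*(½) - 1/34*4 - 1/34) = 460 + (32 - 2/17 - 1/34) = 460 + 1083/34 = 16723/34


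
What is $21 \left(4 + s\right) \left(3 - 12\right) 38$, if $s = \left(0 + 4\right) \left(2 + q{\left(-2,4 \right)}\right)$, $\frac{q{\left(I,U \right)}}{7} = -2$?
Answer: $316008$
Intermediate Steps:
$q{\left(I,U \right)} = -14$ ($q{\left(I,U \right)} = 7 \left(-2\right) = -14$)
$s = -48$ ($s = \left(0 + 4\right) \left(2 - 14\right) = 4 \left(-12\right) = -48$)
$21 \left(4 + s\right) \left(3 - 12\right) 38 = 21 \left(4 - 48\right) \left(3 - 12\right) 38 = 21 \left(- 44 \left(3 - 12\right)\right) 38 = 21 \left(\left(-44\right) \left(-9\right)\right) 38 = 21 \cdot 396 \cdot 38 = 8316 \cdot 38 = 316008$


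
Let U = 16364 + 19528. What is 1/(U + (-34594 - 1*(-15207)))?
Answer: 1/16505 ≈ 6.0588e-5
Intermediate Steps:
U = 35892
1/(U + (-34594 - 1*(-15207))) = 1/(35892 + (-34594 - 1*(-15207))) = 1/(35892 + (-34594 + 15207)) = 1/(35892 - 19387) = 1/16505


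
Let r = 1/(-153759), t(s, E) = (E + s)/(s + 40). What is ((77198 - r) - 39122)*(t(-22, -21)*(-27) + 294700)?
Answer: 3451413851610365/307518 ≈ 1.1223e+10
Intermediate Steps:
t(s, E) = (E + s)/(40 + s)
r = -1/153759 ≈ -6.5037e-6
((77198 - r) - 39122)*(t(-22, -21)*(-27) + 294700) = ((77198 - 1*(-1/153759)) - 39122)*(((-21 - 22)/(40 - 22))*(-27) + 294700) = ((77198 + 1/153759) - 39122)*((-43/18)*(-27) + 294700) = (11869887283/153759 - 39122)*(((1/18)*(-43))*(-27) + 294700) = 5854527685*(-43/18*(-27) + 294700)/153759 = 5854527685*(129/2 + 294700)/153759 = (5854527685/153759)*(589529/2) = 3451413851610365/307518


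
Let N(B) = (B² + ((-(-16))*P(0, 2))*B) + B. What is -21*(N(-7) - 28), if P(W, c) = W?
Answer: -294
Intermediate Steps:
N(B) = B + B² (N(B) = (B² + (-(-16)*0)*B) + B = (B² + (-4*(-4)*0)*B) + B = (B² + (16*0)*B) + B = (B² + 0*B) + B = (B² + 0) + B = B² + B = B + B²)
-21*(N(-7) - 28) = -21*(-7*(1 - 7) - 28) = -21*(-7*(-6) - 28) = -21*(42 - 28) = -21*14 = -294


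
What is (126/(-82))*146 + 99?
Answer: -5139/41 ≈ -125.34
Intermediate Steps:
(126/(-82))*146 + 99 = (126*(-1/82))*146 + 99 = -63/41*146 + 99 = -9198/41 + 99 = -5139/41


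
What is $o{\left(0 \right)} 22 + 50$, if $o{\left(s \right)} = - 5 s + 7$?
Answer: $204$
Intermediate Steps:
$o{\left(s \right)} = 7 - 5 s$
$o{\left(0 \right)} 22 + 50 = \left(7 - 0\right) 22 + 50 = \left(7 + 0\right) 22 + 50 = 7 \cdot 22 + 50 = 154 + 50 = 204$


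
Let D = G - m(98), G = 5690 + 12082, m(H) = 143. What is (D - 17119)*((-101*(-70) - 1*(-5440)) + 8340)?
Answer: 10633500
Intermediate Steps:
G = 17772
D = 17629 (D = 17772 - 1*143 = 17772 - 143 = 17629)
(D - 17119)*((-101*(-70) - 1*(-5440)) + 8340) = (17629 - 17119)*((-101*(-70) - 1*(-5440)) + 8340) = 510*((7070 + 5440) + 8340) = 510*(12510 + 8340) = 510*20850 = 10633500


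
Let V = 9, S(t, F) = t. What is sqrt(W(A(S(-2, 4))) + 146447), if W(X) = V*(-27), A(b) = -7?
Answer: 2*sqrt(36551) ≈ 382.37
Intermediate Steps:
W(X) = -243 (W(X) = 9*(-27) = -243)
sqrt(W(A(S(-2, 4))) + 146447) = sqrt(-243 + 146447) = sqrt(146204) = 2*sqrt(36551)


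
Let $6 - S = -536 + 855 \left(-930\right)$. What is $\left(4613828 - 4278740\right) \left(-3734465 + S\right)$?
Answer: $-984747567024$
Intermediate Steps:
$S = 795692$ ($S = 6 - \left(-536 + 855 \left(-930\right)\right) = 6 - \left(-536 - 795150\right) = 6 - -795686 = 6 + 795686 = 795692$)
$\left(4613828 - 4278740\right) \left(-3734465 + S\right) = \left(4613828 - 4278740\right) \left(-3734465 + 795692\right) = 335088 \left(-2938773\right) = -984747567024$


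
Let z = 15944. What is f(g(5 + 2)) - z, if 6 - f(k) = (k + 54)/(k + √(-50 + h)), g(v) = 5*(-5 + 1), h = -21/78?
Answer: -186568486/11707 + 34*I*√33982/11707 ≈ -15936.0 + 0.53537*I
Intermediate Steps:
h = -7/26 (h = -21*1/78 = -7/26 ≈ -0.26923)
g(v) = -20 (g(v) = 5*(-4) = -20)
f(k) = 6 - (54 + k)/(k + I*√33982/26) (f(k) = 6 - (k + 54)/(k + √(-50 - 7/26)) = 6 - (54 + k)/(k + √(-1307/26)) = 6 - (54 + k)/(k + I*√33982/26))
f(g(5 + 2)) - z = 2*(-702 + 65*(-20) + 3*I*√33982)/(26*(-20) + I*√33982) - 1*15944 = 2*(-702 - 1300 + 3*I*√33982)/(-520 + I*√33982) - 15944 = 2*(-2002 + 3*I*√33982)/(-520 + I*√33982) - 15944 = -15944 + 2*(-2002 + 3*I*√33982)/(-520 + I*√33982)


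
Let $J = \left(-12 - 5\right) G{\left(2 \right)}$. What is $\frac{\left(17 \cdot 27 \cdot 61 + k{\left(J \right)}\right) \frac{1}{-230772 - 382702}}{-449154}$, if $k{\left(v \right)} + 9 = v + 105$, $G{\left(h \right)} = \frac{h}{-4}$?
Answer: $\frac{56207}{551088601992} \approx 1.0199 \cdot 10^{-7}$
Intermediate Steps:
$G{\left(h \right)} = - \frac{h}{4}$ ($G{\left(h \right)} = h \left(- \frac{1}{4}\right) = - \frac{h}{4}$)
$J = \frac{17}{2}$ ($J = \left(-12 - 5\right) \left(\left(- \frac{1}{4}\right) 2\right) = \left(-17\right) \left(- \frac{1}{2}\right) = \frac{17}{2} \approx 8.5$)
$k{\left(v \right)} = 96 + v$ ($k{\left(v \right)} = -9 + \left(v + 105\right) = -9 + \left(105 + v\right) = 96 + v$)
$\frac{\left(17 \cdot 27 \cdot 61 + k{\left(J \right)}\right) \frac{1}{-230772 - 382702}}{-449154} = \frac{\left(17 \cdot 27 \cdot 61 + \left(96 + \frac{17}{2}\right)\right) \frac{1}{-230772 - 382702}}{-449154} = \frac{459 \cdot 61 + \frac{209}{2}}{-613474} \left(- \frac{1}{449154}\right) = \left(27999 + \frac{209}{2}\right) \left(- \frac{1}{613474}\right) \left(- \frac{1}{449154}\right) = \frac{56207}{2} \left(- \frac{1}{613474}\right) \left(- \frac{1}{449154}\right) = \left(- \frac{56207}{1226948}\right) \left(- \frac{1}{449154}\right) = \frac{56207}{551088601992}$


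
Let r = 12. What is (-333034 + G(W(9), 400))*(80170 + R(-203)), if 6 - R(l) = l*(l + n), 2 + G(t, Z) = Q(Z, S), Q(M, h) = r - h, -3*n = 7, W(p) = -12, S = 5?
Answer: -38458188920/3 ≈ -1.2819e+10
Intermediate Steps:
n = -7/3 (n = -1/3*7 = -7/3 ≈ -2.3333)
Q(M, h) = 12 - h
G(t, Z) = 5 (G(t, Z) = -2 + (12 - 1*5) = -2 + (12 - 5) = -2 + 7 = 5)
R(l) = 6 - l*(-7/3 + l) (R(l) = 6 - l*(l - 7/3) = 6 - l*(-7/3 + l))
(-333034 + G(W(9), 400))*(80170 + R(-203)) = (-333034 + 5)*(80170 + (6 - 1*(-203)**2 + (7/3)*(-203))) = -333029*(80170 + (6 - 1*41209 - 1421/3)) = -333029*(80170 + (6 - 41209 - 1421/3)) = -333029*(80170 - 125030/3) = -333029*115480/3 = -38458188920/3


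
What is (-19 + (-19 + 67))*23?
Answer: 667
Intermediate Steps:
(-19 + (-19 + 67))*23 = (-19 + 48)*23 = 29*23 = 667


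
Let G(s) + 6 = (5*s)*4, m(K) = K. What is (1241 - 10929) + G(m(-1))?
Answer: -9714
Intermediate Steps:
G(s) = -6 + 20*s (G(s) = -6 + (5*s)*4 = -6 + 20*s)
(1241 - 10929) + G(m(-1)) = (1241 - 10929) + (-6 + 20*(-1)) = -9688 + (-6 - 20) = -9688 - 26 = -9714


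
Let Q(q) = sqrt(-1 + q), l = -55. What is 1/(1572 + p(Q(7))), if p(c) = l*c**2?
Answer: 1/1242 ≈ 0.00080515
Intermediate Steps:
p(c) = -55*c**2
1/(1572 + p(Q(7))) = 1/(1572 - 55*(sqrt(-1 + 7))**2) = 1/(1572 - 55*(sqrt(6))**2) = 1/(1572 - 55*6) = 1/(1572 - 330) = 1/1242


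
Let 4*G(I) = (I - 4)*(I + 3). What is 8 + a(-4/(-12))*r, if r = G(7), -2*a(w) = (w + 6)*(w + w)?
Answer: -47/6 ≈ -7.8333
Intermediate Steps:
a(w) = -w*(6 + w) (a(w) = -(w + 6)*(w + w)/2 = -(6 + w)*2*w/2 = -w*(6 + w))
G(I) = (-4 + I)*(3 + I)/4 (G(I) = ((I - 4)*(I + 3))/4 = ((-4 + I)*(3 + I))/4 = (-4 + I)*(3 + I)/4)
r = 15/2 (r = -3 - ¼*7 + (¼)*7² = -3 - 7/4 + (¼)*49 = -3 - 7/4 + 49/4 = 15/2 ≈ 7.5000)
8 + a(-4/(-12))*r = 8 - (-4/(-12))*(6 - 4/(-12))*(15/2) = 8 - (-4*(-1/12))*(6 - 4*(-1/12))*(15/2) = 8 - 1*⅓*(6 + ⅓)*(15/2) = 8 - 1*⅓*19/3*(15/2) = 8 - 19/9*15/2 = 8 - 95/6 = -47/6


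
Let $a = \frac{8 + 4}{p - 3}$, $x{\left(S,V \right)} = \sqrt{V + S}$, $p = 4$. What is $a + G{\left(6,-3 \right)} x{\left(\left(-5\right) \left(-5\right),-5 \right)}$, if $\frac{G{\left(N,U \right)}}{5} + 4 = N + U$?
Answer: $12 - 10 \sqrt{5} \approx -10.361$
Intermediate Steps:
$G{\left(N,U \right)} = -20 + 5 N + 5 U$ ($G{\left(N,U \right)} = -20 + 5 \left(N + U\right) = -20 + \left(5 N + 5 U\right) = -20 + 5 N + 5 U$)
$x{\left(S,V \right)} = \sqrt{S + V}$
$a = 12$ ($a = \frac{8 + 4}{4 - 3} = \frac{12}{1} = 12 \cdot 1 = 12$)
$a + G{\left(6,-3 \right)} x{\left(\left(-5\right) \left(-5\right),-5 \right)} = 12 + \left(-20 + 5 \cdot 6 + 5 \left(-3\right)\right) \sqrt{\left(-5\right) \left(-5\right) - 5} = 12 + \left(-20 + 30 - 15\right) \sqrt{25 - 5} = 12 - 5 \sqrt{20} = 12 - 5 \cdot 2 \sqrt{5} = 12 - 10 \sqrt{5}$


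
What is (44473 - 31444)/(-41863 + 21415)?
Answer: -4343/6816 ≈ -0.63718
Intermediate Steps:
(44473 - 31444)/(-41863 + 21415) = 13029/(-20448) = 13029*(-1/20448) = -4343/6816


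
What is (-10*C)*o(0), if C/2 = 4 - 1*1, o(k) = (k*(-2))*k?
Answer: 0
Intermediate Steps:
o(k) = -2*k**2 (o(k) = (-2*k)*k = -2*k**2)
C = 6 (C = 2*(4 - 1*1) = 2*(4 - 1) = 2*3 = 6)
(-10*C)*o(0) = (-10*6)*(-2*0**2) = -(-120)*0 = -60*0 = 0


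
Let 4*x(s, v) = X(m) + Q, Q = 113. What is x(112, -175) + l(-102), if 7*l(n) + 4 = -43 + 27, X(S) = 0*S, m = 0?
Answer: 711/28 ≈ 25.393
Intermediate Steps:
X(S) = 0
x(s, v) = 113/4 (x(s, v) = (0 + 113)/4 = (¼)*113 = 113/4)
l(n) = -20/7 (l(n) = -4/7 + (-43 + 27)/7 = -4/7 + (⅐)*(-16) = -4/7 - 16/7 = -20/7)
x(112, -175) + l(-102) = 113/4 - 20/7 = 711/28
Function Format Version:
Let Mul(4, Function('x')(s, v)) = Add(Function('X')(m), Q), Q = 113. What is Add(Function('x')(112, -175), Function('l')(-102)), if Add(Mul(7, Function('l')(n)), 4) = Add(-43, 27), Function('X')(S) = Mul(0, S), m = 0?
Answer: Rational(711, 28) ≈ 25.393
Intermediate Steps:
Function('X')(S) = 0
Function('x')(s, v) = Rational(113, 4) (Function('x')(s, v) = Mul(Rational(1, 4), Add(0, 113)) = Mul(Rational(1, 4), 113) = Rational(113, 4))
Function('l')(n) = Rational(-20, 7) (Function('l')(n) = Add(Rational(-4, 7), Mul(Rational(1, 7), Add(-43, 27))) = Add(Rational(-4, 7), Mul(Rational(1, 7), -16)) = Add(Rational(-4, 7), Rational(-16, 7)) = Rational(-20, 7))
Add(Function('x')(112, -175), Function('l')(-102)) = Add(Rational(113, 4), Rational(-20, 7)) = Rational(711, 28)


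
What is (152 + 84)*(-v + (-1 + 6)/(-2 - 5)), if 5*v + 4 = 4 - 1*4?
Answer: 708/35 ≈ 20.229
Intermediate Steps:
v = -⅘ (v = -⅘ + (4 - 1*4)/5 = -⅘ + (4 - 4)/5 = -⅘ + (⅕)*0 = -⅘ + 0 = -⅘ ≈ -0.80000)
(152 + 84)*(-v + (-1 + 6)/(-2 - 5)) = (152 + 84)*(-1*(-⅘) + (-1 + 6)/(-2 - 5)) = 236*(⅘ + 5/(-7)) = 236*(⅘ + 5*(-⅐)) = 236*(⅘ - 5/7) = 236*(3/35) = 708/35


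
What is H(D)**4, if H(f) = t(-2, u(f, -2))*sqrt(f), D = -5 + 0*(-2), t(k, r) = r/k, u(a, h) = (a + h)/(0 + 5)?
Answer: 2401/400 ≈ 6.0025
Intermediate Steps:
u(a, h) = a/5 + h/5 (u(a, h) = (a + h)/5 = (a + h)*(1/5) = a/5 + h/5)
D = -5 (D = -5 + 0 = -5)
H(f) = sqrt(f)*(1/5 - f/10) (H(f) = ((f/5 + (1/5)*(-2))/(-2))*sqrt(f) = ((f/5 - 2/5)*(-1/2))*sqrt(f) = ((-2/5 + f/5)*(-1/2))*sqrt(f) = (1/5 - f/10)*sqrt(f) = sqrt(f)*(1/5 - f/10))
H(D)**4 = (sqrt(-5)*(2 - 1*(-5))/10)**4 = ((I*sqrt(5))*(2 + 5)/10)**4 = ((1/10)*(I*sqrt(5))*7)**4 = (7*I*sqrt(5)/10)**4 = 2401/400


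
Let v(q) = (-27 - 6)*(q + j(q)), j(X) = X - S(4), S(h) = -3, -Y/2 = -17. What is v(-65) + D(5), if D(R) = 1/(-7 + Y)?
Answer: 113158/27 ≈ 4191.0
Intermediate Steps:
Y = 34 (Y = -2*(-17) = 34)
j(X) = 3 + X (j(X) = X - 1*(-3) = X + 3 = 3 + X)
v(q) = -99 - 66*q (v(q) = (-27 - 6)*(q + (3 + q)) = -33*(3 + 2*q) = -99 - 66*q)
D(R) = 1/27 (D(R) = 1/(-7 + 34) = 1/27)
v(-65) + D(5) = (-99 - 66*(-65)) + 1/27 = (-99 + 4290) + 1/27 = 4191 + 1/27 = 113158/27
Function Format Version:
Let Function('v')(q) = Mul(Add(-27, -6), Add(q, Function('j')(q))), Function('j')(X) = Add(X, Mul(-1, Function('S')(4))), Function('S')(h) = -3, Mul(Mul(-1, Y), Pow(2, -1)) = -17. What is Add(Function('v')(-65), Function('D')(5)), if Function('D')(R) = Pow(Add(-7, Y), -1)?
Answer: Rational(113158, 27) ≈ 4191.0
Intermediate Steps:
Y = 34 (Y = Mul(-2, -17) = 34)
Function('j')(X) = Add(3, X) (Function('j')(X) = Add(X, Mul(-1, -3)) = Add(X, 3) = Add(3, X))
Function('v')(q) = Add(-99, Mul(-66, q)) (Function('v')(q) = Mul(Add(-27, -6), Add(q, Add(3, q))) = Mul(-33, Add(3, Mul(2, q))) = Add(-99, Mul(-66, q)))
Function('D')(R) = Rational(1, 27) (Function('D')(R) = Pow(Add(-7, 34), -1) = Pow(27, -1) = Rational(1, 27))
Add(Function('v')(-65), Function('D')(5)) = Add(Add(-99, Mul(-66, -65)), Rational(1, 27)) = Add(Add(-99, 4290), Rational(1, 27)) = Add(4191, Rational(1, 27)) = Rational(113158, 27)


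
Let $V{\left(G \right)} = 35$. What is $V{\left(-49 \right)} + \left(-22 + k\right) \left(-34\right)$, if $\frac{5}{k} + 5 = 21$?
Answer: $\frac{6179}{8} \approx 772.38$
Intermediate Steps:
$k = \frac{5}{16}$ ($k = \frac{5}{-5 + 21} = \frac{5}{16} \approx 0.3125$)
$V{\left(-49 \right)} + \left(-22 + k\right) \left(-34\right) = 35 + \left(-22 + \frac{5}{16}\right) \left(-34\right) = 35 - - \frac{5899}{8} = 35 + \frac{5899}{8} = \frac{6179}{8}$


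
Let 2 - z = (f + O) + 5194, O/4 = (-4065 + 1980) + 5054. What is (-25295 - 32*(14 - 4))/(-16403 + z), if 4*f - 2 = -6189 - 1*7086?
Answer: 102460/120611 ≈ 0.84951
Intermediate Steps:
O = 11876 (O = 4*((-4065 + 1980) + 5054) = 4*(-2085 + 5054) = 4*2969 = 11876)
f = -13273/4 (f = ½ + (-6189 - 1*7086)/4 = ½ + (-6189 - 7086)/4 = ½ + (¼)*(-13275) = ½ - 13275/4 = -13273/4 ≈ -3318.3)
z = -54999/4 (z = 2 - ((-13273/4 + 11876) + 5194) = 2 - (34231/4 + 5194) = 2 - 1*55007/4 = 2 - 55007/4 = -54999/4 ≈ -13750.)
(-25295 - 32*(14 - 4))/(-16403 + z) = (-25295 - 32*(14 - 4))/(-16403 - 54999/4) = (-25295 - 32*10)/(-120611/4) = (-25295 - 320)*(-4/120611) = -25615*(-4/120611) = 102460/120611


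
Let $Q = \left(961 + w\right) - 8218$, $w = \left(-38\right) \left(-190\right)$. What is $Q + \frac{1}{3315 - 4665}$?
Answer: $- \frac{49951}{1350} \approx -37.001$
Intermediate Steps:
$w = 7220$
$Q = -37$ ($Q = \left(961 + 7220\right) - 8218 = 8181 - 8218 = -37$)
$Q + \frac{1}{3315 - 4665} = -37 + \frac{1}{3315 - 4665} = -37 + \frac{1}{-1350} = -37 - \frac{1}{1350} = - \frac{49951}{1350}$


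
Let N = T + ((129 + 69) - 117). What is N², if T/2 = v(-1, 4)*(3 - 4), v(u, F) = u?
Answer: 6889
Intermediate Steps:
T = 2 (T = 2*(-(3 - 4)) = 2*(-1*(-1)) = 2*1 = 2)
N = 83 (N = 2 + ((129 + 69) - 117) = 2 + (198 - 117) = 2 + 81 = 83)
N² = 83² = 6889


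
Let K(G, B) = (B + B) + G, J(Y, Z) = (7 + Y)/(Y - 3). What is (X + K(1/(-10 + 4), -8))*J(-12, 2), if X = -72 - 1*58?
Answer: -877/18 ≈ -48.722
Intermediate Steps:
J(Y, Z) = (7 + Y)/(-3 + Y)
K(G, B) = G + 2*B (K(G, B) = 2*B + G = G + 2*B)
X = -130 (X = -72 - 58 = -130)
(X + K(1/(-10 + 4), -8))*J(-12, 2) = (-130 + (1/(-10 + 4) + 2*(-8)))*((7 - 12)/(-3 - 12)) = (-130 + (1/(-6) - 16))*(-5/(-15)) = (-130 + (-⅙ - 16))*(-1/15*(-5)) = (-130 - 97/6)*(⅓) = -877/6*⅓ = -877/18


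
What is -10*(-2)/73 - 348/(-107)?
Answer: 27544/7811 ≈ 3.5263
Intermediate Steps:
-10*(-2)/73 - 348/(-107) = 20*(1/73) - 348*(-1/107) = 20/73 + 348/107 = 27544/7811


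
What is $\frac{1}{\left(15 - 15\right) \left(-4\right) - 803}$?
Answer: $- \frac{1}{803} \approx -0.0012453$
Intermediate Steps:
$\frac{1}{\left(15 - 15\right) \left(-4\right) - 803} = \frac{1}{0 \left(-4\right) - 803} = \frac{1}{0 - 803} = \frac{1}{-803} = - \frac{1}{803}$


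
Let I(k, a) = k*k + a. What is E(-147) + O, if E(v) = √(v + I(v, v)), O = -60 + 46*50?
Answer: 2240 + 7*√435 ≈ 2386.0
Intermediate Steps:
I(k, a) = a + k² (I(k, a) = k² + a = a + k²)
O = 2240 (O = -60 + 2300 = 2240)
E(v) = √(v² + 2*v) (E(v) = √(v + (v + v²)) = √(v² + 2*v))
E(-147) + O = √(-147*(2 - 147)) + 2240 = √(-147*(-145)) + 2240 = √21315 + 2240 = 7*√435 + 2240 = 2240 + 7*√435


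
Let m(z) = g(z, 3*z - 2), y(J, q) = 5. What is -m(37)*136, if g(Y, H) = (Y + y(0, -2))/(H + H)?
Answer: -2856/109 ≈ -26.202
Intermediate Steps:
g(Y, H) = (5 + Y)/(2*H) (g(Y, H) = (Y + 5)/(H + H) = (5 + Y)/((2*H)) = (5 + Y)*(1/(2*H)) = (5 + Y)/(2*H))
m(z) = (5 + z)/(2*(-2 + 3*z)) (m(z) = (5 + z)/(2*(3*z - 2)) = (5 + z)/(2*(-2 + 3*z)))
-m(37)*136 = -(5 + 37)/(2*(-2 + 3*37))*136 = -(½)*42/(-2 + 111)*136 = -(½)*42/109*136 = -(½)*(1/109)*42*136 = -21*136/109 = -1*2856/109 = -2856/109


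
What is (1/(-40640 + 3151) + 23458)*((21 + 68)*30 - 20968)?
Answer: -16091571552378/37489 ≈ -4.2923e+8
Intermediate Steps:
(1/(-40640 + 3151) + 23458)*((21 + 68)*30 - 20968) = (1/(-37489) + 23458)*(89*30 - 20968) = (-1/37489 + 23458)*(2670 - 20968) = (879416961/37489)*(-18298) = -16091571552378/37489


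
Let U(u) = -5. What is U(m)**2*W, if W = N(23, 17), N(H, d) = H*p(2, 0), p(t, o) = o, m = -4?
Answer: 0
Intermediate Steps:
N(H, d) = 0 (N(H, d) = H*0 = 0)
W = 0
U(m)**2*W = (-5)**2*0 = 25*0 = 0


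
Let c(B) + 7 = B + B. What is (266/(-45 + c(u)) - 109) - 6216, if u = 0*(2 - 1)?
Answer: -164583/26 ≈ -6330.1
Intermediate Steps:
u = 0 (u = 0*1 = 0)
c(B) = -7 + 2*B (c(B) = -7 + (B + B) = -7 + 2*B)
(266/(-45 + c(u)) - 109) - 6216 = (266/(-45 + (-7 + 2*0)) - 109) - 6216 = (266/(-45 + (-7 + 0)) - 109) - 6216 = (266/(-45 - 7) - 109) - 6216 = (266/(-52) - 109) - 6216 = (266*(-1/52) - 109) - 6216 = (-133/26 - 109) - 6216 = -2967/26 - 6216 = -164583/26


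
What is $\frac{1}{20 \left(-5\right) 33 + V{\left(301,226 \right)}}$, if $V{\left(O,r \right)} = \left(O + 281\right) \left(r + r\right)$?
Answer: $\frac{1}{259764} \approx 3.8497 \cdot 10^{-6}$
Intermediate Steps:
$V{\left(O,r \right)} = 2 r \left(281 + O\right)$ ($V{\left(O,r \right)} = \left(281 + O\right) 2 r = 2 r \left(281 + O\right)$)
$\frac{1}{20 \left(-5\right) 33 + V{\left(301,226 \right)}} = \frac{1}{20 \left(-5\right) 33 + 2 \cdot 226 \left(281 + 301\right)} = \frac{1}{\left(-100\right) 33 + 2 \cdot 226 \cdot 582} = \frac{1}{-3300 + 263064} = \frac{1}{259764}$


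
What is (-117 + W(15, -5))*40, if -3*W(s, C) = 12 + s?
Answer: -5040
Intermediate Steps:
W(s, C) = -4 - s/3 (W(s, C) = -(12 + s)/3 = -4 - s/3)
(-117 + W(15, -5))*40 = (-117 + (-4 - ⅓*15))*40 = (-117 + (-4 - 5))*40 = (-117 - 9)*40 = -126*40 = -5040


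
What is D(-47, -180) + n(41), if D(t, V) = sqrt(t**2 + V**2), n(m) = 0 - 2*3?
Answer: -6 + sqrt(34609) ≈ 180.03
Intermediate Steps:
n(m) = -6 (n(m) = 0 - 6 = -6)
D(t, V) = sqrt(V**2 + t**2)
D(-47, -180) + n(41) = sqrt((-180)**2 + (-47)**2) - 6 = sqrt(32400 + 2209) - 6 = sqrt(34609) - 6 = -6 + sqrt(34609)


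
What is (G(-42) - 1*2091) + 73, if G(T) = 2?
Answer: -2016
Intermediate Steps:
(G(-42) - 1*2091) + 73 = (2 - 1*2091) + 73 = (2 - 2091) + 73 = -2089 + 73 = -2016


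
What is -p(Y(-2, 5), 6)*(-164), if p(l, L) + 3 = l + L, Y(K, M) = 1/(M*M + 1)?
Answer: 6478/13 ≈ 498.31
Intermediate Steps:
Y(K, M) = 1/(1 + M²) (Y(K, M) = 1/(M² + 1) = 1/(1 + M²))
p(l, L) = -3 + L + l (p(l, L) = -3 + (l + L) = -3 + (L + l) = -3 + L + l)
-p(Y(-2, 5), 6)*(-164) = -(-3 + 6 + 1/(1 + 5²))*(-164) = -(-3 + 6 + 1/(1 + 25))*(-164) = -(-3 + 6 + 1/26)*(-164) = -79*(-164)/26 = -1*(-6478/13) = 6478/13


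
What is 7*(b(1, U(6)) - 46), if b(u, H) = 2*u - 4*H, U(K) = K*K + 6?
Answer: -1484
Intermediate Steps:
U(K) = 6 + K² (U(K) = K² + 6 = 6 + K²)
b(u, H) = -4*H + 2*u
7*(b(1, U(6)) - 46) = 7*((-4*(6 + 6²) + 2*1) - 46) = 7*((-4*(6 + 36) + 2) - 46) = 7*((-4*42 + 2) - 46) = 7*((-168 + 2) - 46) = 7*(-166 - 46) = 7*(-212) = -1484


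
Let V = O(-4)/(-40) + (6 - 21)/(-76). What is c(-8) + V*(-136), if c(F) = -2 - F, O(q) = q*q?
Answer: 3188/95 ≈ 33.558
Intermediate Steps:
O(q) = q**2
V = -77/380 (V = (-4)**2/(-40) + (6 - 21)/(-76) = 16*(-1/40) - 15*(-1/76) = -2/5 + 15/76 = -77/380 ≈ -0.20263)
c(-8) + V*(-136) = (-2 - 1*(-8)) - 77/380*(-136) = (-2 + 8) + 2618/95 = 6 + 2618/95 = 3188/95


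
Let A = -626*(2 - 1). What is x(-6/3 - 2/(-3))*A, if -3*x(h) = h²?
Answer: 10016/27 ≈ 370.96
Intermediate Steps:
x(h) = -h²/3
A = -626 (A = -626*1 = -626)
x(-6/3 - 2/(-3))*A = -(-6/3 - 2/(-3))²/3*(-626) = -(-6*⅓ - 2*(-⅓))²/3*(-626) = -(-2 + ⅔)²/3*(-626) = -(-4/3)²/3*(-626) = -⅓*16/9*(-626) = -16/27*(-626) = 10016/27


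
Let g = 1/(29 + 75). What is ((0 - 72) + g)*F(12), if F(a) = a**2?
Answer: -134766/13 ≈ -10367.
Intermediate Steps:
g = 1/104 ≈ 0.0096154
((0 - 72) + g)*F(12) = ((0 - 72) + 1/104)*12**2 = (-72 + 1/104)*144 = -7487/104*144 = -134766/13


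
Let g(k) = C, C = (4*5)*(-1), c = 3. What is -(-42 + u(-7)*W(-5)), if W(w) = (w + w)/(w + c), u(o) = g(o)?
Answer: 142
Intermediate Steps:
C = -20 (C = 20*(-1) = -20)
g(k) = -20
u(o) = -20
W(w) = 2*w/(3 + w) (W(w) = (w + w)/(w + 3) = (2*w)/(3 + w) = 2*w/(3 + w))
-(-42 + u(-7)*W(-5)) = -(-42 - 40*(-5)/(3 - 5)) = -(-42 - 40*(-5)/(-2)) = -(-42 - 40*(-5)*(-1)/2) = -(-42 - 20*5) = -(-42 - 100) = -1*(-142) = 142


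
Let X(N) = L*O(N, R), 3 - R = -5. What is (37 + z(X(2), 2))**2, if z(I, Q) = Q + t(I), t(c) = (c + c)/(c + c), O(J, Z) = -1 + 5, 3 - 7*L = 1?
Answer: 1600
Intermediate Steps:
R = 8 (R = 3 - 1*(-5) = 3 + 5 = 8)
L = 2/7 (L = 3/7 - 1/7*1 = 3/7 - 1/7 = 2/7 ≈ 0.28571)
O(J, Z) = 4
X(N) = 8/7 (X(N) = (2/7)*4 = 8/7)
t(c) = 1 (t(c) = (2*c)/((2*c)) = (2*c)*(1/(2*c)) = 1)
z(I, Q) = 1 + Q (z(I, Q) = Q + 1 = 1 + Q)
(37 + z(X(2), 2))**2 = (37 + (1 + 2))**2 = (37 + 3)**2 = 40**2 = 1600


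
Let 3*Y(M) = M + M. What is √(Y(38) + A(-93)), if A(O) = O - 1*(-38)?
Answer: I*√267/3 ≈ 5.4467*I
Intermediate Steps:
A(O) = 38 + O (A(O) = O + 38 = 38 + O)
Y(M) = 2*M/3 (Y(M) = (M + M)/3 = (2*M)/3 = 2*M/3)
√(Y(38) + A(-93)) = √((⅔)*38 + (38 - 93)) = √(76/3 - 55) = √(-89/3) = I*√267/3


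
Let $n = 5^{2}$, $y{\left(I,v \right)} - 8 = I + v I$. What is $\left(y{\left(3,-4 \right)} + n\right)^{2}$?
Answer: $576$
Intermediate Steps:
$y{\left(I,v \right)} = 8 + I + I v$ ($y{\left(I,v \right)} = 8 + \left(I + v I\right) = 8 + \left(I + I v\right) = 8 + I + I v$)
$n = 25$
$\left(y{\left(3,-4 \right)} + n\right)^{2} = \left(\left(8 + 3 + 3 \left(-4\right)\right) + 25\right)^{2} = \left(\left(8 + 3 - 12\right) + 25\right)^{2} = \left(-1 + 25\right)^{2} = 24^{2} = 576$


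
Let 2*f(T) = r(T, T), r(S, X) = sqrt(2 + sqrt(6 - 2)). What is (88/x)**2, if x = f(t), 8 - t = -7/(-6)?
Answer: 7744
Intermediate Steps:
t = 41/6 (t = 8 - (-7)/(-6) = 8 - (-7)*(-1)/6 = 8 - 1*7/6 = 8 - 7/6 = 41/6 ≈ 6.8333)
r(S, X) = 2 (r(S, X) = sqrt(2 + sqrt(4)) = sqrt(2 + 2) = sqrt(4) = 2)
f(T) = 1 (f(T) = (1/2)*2 = 1)
x = 1
(88/x)**2 = (88/1)**2 = (88*1)**2 = 88**2 = 7744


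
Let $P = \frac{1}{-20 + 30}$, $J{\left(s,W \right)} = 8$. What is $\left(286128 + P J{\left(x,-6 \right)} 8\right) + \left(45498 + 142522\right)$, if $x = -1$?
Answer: $\frac{2370772}{5} \approx 4.7415 \cdot 10^{5}$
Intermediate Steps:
$P = \frac{1}{10} \approx 0.1$
$\left(286128 + P J{\left(x,-6 \right)} 8\right) + \left(45498 + 142522\right) = \left(286128 + \frac{1}{10} \cdot 8 \cdot 8\right) + \left(45498 + 142522\right) = \left(286128 + \frac{4}{5} \cdot 8\right) + 188020 = \left(286128 + \frac{32}{5}\right) + 188020 = \frac{1430672}{5} + 188020 = \frac{2370772}{5}$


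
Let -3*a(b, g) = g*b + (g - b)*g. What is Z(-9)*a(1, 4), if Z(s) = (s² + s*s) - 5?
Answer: -2512/3 ≈ -837.33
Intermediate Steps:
Z(s) = -5 + 2*s² (Z(s) = (s² + s²) - 5 = 2*s² - 5 = -5 + 2*s²)
a(b, g) = -b*g/3 - g*(g - b)/3 (a(b, g) = -(g*b + (g - b)*g)/3 = -(b*g + g*(g - b))/3 = -b*g/3 - g*(g - b)/3)
Z(-9)*a(1, 4) = (-5 + 2*(-9)²)*(-⅓*4²) = (-5 + 2*81)*(-⅓*16) = (-5 + 162)*(-16/3) = 157*(-16/3) = -2512/3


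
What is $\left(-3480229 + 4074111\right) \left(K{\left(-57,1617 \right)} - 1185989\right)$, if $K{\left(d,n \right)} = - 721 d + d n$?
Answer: $-734668260802$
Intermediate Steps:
$\left(-3480229 + 4074111\right) \left(K{\left(-57,1617 \right)} - 1185989\right) = \left(-3480229 + 4074111\right) \left(- 57 \left(-721 + 1617\right) - 1185989\right) = 593882 \left(\left(-57\right) 896 - 1185989\right) = 593882 \left(-51072 - 1185989\right) = 593882 \left(-1237061\right) = -734668260802$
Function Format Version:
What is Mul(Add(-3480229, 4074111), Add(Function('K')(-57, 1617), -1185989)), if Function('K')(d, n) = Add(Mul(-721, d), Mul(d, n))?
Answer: -734668260802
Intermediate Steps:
Mul(Add(-3480229, 4074111), Add(Function('K')(-57, 1617), -1185989)) = Mul(Add(-3480229, 4074111), Add(Mul(-57, Add(-721, 1617)), -1185989)) = Mul(593882, Add(Mul(-57, 896), -1185989)) = Mul(593882, Add(-51072, -1185989)) = Mul(593882, -1237061) = -734668260802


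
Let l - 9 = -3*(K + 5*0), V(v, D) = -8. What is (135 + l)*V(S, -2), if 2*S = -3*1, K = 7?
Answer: -984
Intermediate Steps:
S = -3/2 (S = (-3*1)/2 = (½)*(-3) = -3/2 ≈ -1.5000)
l = -12 (l = 9 - 3*(7 + 5*0) = 9 - 3*(7 + 0) = 9 - 3*7 = 9 - 21 = -12)
(135 + l)*V(S, -2) = (135 - 12)*(-8) = 123*(-8) = -984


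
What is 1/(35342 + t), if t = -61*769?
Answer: -1/11567 ≈ -8.6453e-5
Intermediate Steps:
t = -46909
1/(35342 + t) = 1/(35342 - 46909) = 1/(-11567) = -1/11567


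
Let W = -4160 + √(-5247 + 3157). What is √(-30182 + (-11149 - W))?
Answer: √(-37171 - I*√2090) ≈ 0.119 - 192.8*I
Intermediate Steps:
W = -4160 + I*√2090 (W = -4160 + √(-2090) = -4160 + I*√2090 ≈ -4160.0 + 45.716*I)
√(-30182 + (-11149 - W)) = √(-30182 + (-11149 - (-4160 + I*√2090))) = √(-30182 + (-11149 + (4160 - I*√2090))) = √(-30182 + (-6989 - I*√2090)) = √(-37171 - I*√2090)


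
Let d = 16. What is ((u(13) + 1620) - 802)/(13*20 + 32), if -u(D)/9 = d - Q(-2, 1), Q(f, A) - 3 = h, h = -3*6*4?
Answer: 53/292 ≈ 0.18151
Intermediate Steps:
h = -72 (h = -18*4 = -72)
Q(f, A) = -69 (Q(f, A) = 3 - 72 = -69)
u(D) = -765 (u(D) = -9*(16 - 1*(-69)) = -9*(16 + 69) = -9*85 = -765)
((u(13) + 1620) - 802)/(13*20 + 32) = ((-765 + 1620) - 802)/(13*20 + 32) = (855 - 802)/(260 + 32) = 53/292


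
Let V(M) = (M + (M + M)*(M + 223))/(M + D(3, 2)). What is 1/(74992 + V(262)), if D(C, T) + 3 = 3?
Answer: 1/75963 ≈ 1.3164e-5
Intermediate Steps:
D(C, T) = 0 (D(C, T) = -3 + 3 = 0)
V(M) = (M + 2*M*(223 + M))/M (V(M) = (M + (M + M)*(M + 223))/(M + 0) = (M + (2*M)*(223 + M))/M = (M + 2*M*(223 + M))/M)
1/(74992 + V(262)) = 1/(74992 + (447 + 2*262)) = 1/(74992 + (447 + 524)) = 1/(74992 + 971) = 1/75963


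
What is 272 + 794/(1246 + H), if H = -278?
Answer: 132045/484 ≈ 272.82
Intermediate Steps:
272 + 794/(1246 + H) = 272 + 794/(1246 - 278) = 272 + 794/968 = 272 + (1/968)*794 = 272 + 397/484 = 132045/484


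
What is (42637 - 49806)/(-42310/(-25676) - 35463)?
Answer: 92035622/455252839 ≈ 0.20216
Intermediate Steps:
(42637 - 49806)/(-42310/(-25676) - 35463) = -7169/(-42310*(-1/25676) - 35463) = -7169/(21155/12838 - 35463) = -7169/(-455252839/12838) = -7169*(-12838/455252839) = 92035622/455252839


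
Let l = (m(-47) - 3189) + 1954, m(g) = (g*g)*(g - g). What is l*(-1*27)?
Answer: 33345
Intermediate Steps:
m(g) = 0 (m(g) = g²*0 = 0)
l = -1235 (l = (0 - 3189) + 1954 = -3189 + 1954 = -1235)
l*(-1*27) = -(-1235)*27 = -1235*(-27) = 33345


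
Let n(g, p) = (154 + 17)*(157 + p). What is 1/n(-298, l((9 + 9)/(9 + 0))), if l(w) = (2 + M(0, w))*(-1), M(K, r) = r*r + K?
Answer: 1/25821 ≈ 3.8728e-5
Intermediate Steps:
M(K, r) = K + r² (M(K, r) = r² + K = K + r²)
l(w) = -2 - w² (l(w) = (2 + (0 + w²))*(-1) = (2 + w²)*(-1) = -2 - w²)
n(g, p) = 26847 + 171*p (n(g, p) = 171*(157 + p) = 26847 + 171*p)
1/n(-298, l((9 + 9)/(9 + 0))) = 1/(26847 + 171*(-2 - ((9 + 9)/(9 + 0))²)) = 1/(26847 + 171*(-2 - (18/9)²)) = 1/(26847 + 171*(-2 - (18*(⅑))²)) = 1/(26847 + 171*(-2 - 1*2²)) = 1/(26847 + 171*(-2 - 1*4)) = 1/(26847 + 171*(-2 - 4)) = 1/(26847 + 171*(-6)) = 1/(26847 - 1026) = 1/25821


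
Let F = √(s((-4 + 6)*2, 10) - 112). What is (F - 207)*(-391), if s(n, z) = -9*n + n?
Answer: 80937 - 4692*I ≈ 80937.0 - 4692.0*I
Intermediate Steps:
s(n, z) = -8*n
F = 12*I (F = √(-8*(-4 + 6)*2 - 112) = √(-16*2 - 112) = √(-8*4 - 112) = √(-32 - 112) = √(-144) = 12*I ≈ 12.0*I)
(F - 207)*(-391) = (12*I - 207)*(-391) = (-207 + 12*I)*(-391) = 80937 - 4692*I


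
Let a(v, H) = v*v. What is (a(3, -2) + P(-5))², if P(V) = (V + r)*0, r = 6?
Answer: 81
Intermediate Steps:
a(v, H) = v²
P(V) = 0 (P(V) = (V + 6)*0 = (6 + V)*0 = 0)
(a(3, -2) + P(-5))² = (3² + 0)² = (9 + 0)² = 9² = 81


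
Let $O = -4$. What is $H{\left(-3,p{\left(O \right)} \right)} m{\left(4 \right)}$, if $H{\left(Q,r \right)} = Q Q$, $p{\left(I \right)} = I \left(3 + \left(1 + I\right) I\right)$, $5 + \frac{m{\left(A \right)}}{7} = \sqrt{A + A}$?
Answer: $-315 + 126 \sqrt{2} \approx -136.81$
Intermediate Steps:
$m{\left(A \right)} = -35 + 7 \sqrt{2} \sqrt{A}$ ($m{\left(A \right)} = -35 + 7 \sqrt{A + A} = -35 + 7 \sqrt{2 A} = -35 + 7 \sqrt{2} \sqrt{A}$)
$p{\left(I \right)} = I \left(3 + I \left(1 + I\right)\right)$
$H{\left(Q,r \right)} = Q^{2}$
$H{\left(-3,p{\left(O \right)} \right)} m{\left(4 \right)} = \left(-3\right)^{2} \left(-35 + 7 \sqrt{2} \sqrt{4}\right) = 9 \left(-35 + 7 \sqrt{2} \cdot 2\right) = 9 \left(-35 + 14 \sqrt{2}\right) = -315 + 126 \sqrt{2}$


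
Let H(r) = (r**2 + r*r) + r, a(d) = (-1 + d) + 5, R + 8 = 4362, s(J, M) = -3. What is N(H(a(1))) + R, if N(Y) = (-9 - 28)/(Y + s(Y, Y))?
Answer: 226371/52 ≈ 4353.3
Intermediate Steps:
R = 4354 (R = -8 + 4362 = 4354)
a(d) = 4 + d
H(r) = r + 2*r**2 (H(r) = (r**2 + r**2) + r = 2*r**2 + r = r + 2*r**2)
N(Y) = -37/(-3 + Y) (N(Y) = (-9 - 28)/(Y - 3) = -37/(-3 + Y))
N(H(a(1))) + R = -37/(-3 + (4 + 1)*(1 + 2*(4 + 1))) + 4354 = -37/(-3 + 5*(1 + 2*5)) + 4354 = -37/(-3 + 5*(1 + 10)) + 4354 = -37/(-3 + 5*11) + 4354 = -37/(-3 + 55) + 4354 = -37/52 + 4354 = 226371/52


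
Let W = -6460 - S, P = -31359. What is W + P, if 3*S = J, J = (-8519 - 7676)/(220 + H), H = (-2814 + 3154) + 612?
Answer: -132955409/3516 ≈ -37814.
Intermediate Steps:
H = 952 (H = 340 + 612 = 952)
J = -16195/1172 (J = (-8519 - 7676)/(220 + 952) = -16195/1172 ≈ -13.818)
S = -16195/3516 (S = (⅓)*(-16195/1172) = -16195/3516 ≈ -4.6061)
W = -22697165/3516 (W = -6460 - 1*(-16195/3516) = -6460 + 16195/3516 = -22697165/3516 ≈ -6455.4)
W + P = -22697165/3516 - 31359 = -132955409/3516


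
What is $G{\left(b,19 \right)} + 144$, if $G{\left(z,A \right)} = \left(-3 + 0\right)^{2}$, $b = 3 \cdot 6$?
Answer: $153$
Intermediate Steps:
$b = 18$
$G{\left(z,A \right)} = 9$ ($G{\left(z,A \right)} = \left(-3\right)^{2} = 9$)
$G{\left(b,19 \right)} + 144 = 9 + 144 = 153$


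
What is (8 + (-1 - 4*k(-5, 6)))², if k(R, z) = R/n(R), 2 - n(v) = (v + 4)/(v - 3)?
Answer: 2809/9 ≈ 312.11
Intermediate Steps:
n(v) = 2 - (4 + v)/(-3 + v) (n(v) = 2 - (v + 4)/(v - 3) = 2 - (4 + v)/(-3 + v))
k(R, z) = R*(-3 + R)/(-10 + R) (k(R, z) = R/(((-10 + R)/(-3 + R))) = R*((-3 + R)/(-10 + R)) = R*(-3 + R)/(-10 + R))
(8 + (-1 - 4*k(-5, 6)))² = (8 + (-1 - (-20)*(-3 - 5)/(-10 - 5)))² = (8 + (-1 - (-20)*(-8)/(-15)))² = (8 + (-1 - (-20)*(-1)*(-8)/15))² = (8 + (-1 - 4*(-8/3)))² = (8 + (-1 + 32/3))² = (8 + 29/3)² = (53/3)² = 2809/9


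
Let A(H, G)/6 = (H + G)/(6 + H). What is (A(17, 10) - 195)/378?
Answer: -1441/2898 ≈ -0.49724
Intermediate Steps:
A(H, G) = 6*(G + H)/(6 + H) (A(H, G) = 6*((H + G)/(6 + H)) = 6*((G + H)/(6 + H)) = 6*(G + H)/(6 + H))
(A(17, 10) - 195)/378 = (6*(10 + 17)/(6 + 17) - 195)/378 = (6*27/23 - 195)/378 = (6*(1/23)*27 - 195)/378 = (162/23 - 195)/378 = (1/378)*(-4323/23) = -1441/2898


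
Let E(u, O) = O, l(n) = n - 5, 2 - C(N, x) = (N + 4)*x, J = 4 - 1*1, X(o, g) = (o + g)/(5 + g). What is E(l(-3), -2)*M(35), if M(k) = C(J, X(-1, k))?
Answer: 79/10 ≈ 7.9000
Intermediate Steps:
X(o, g) = (g + o)/(5 + g)
J = 3 (J = 4 - 1 = 3)
C(N, x) = 2 - x*(4 + N) (C(N, x) = 2 - (N + 4)*x = 2 - (4 + N)*x = 2 - x*(4 + N))
M(k) = 2 - 7*(-1 + k)/(5 + k) (M(k) = 2 - 4*(k - 1)/(5 + k) - 1*3*(k - 1)/(5 + k) = 2 - 4*(-1 + k)/(5 + k) - 1*3*(-1 + k)/(5 + k) = 2 - 4*(-1 + k)/(5 + k) - 3*(-1 + k)/(5 + k) = 2 - 7*(-1 + k)/(5 + k))
l(n) = -5 + n
E(l(-3), -2)*M(35) = -2*(17 - 5*35)/(5 + 35) = -2*(17 - 175)/40 = -(-158)/20 = -2*(-79/20) = 79/10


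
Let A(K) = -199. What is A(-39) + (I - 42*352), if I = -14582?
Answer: -29565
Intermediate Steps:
A(-39) + (I - 42*352) = -199 + (-14582 - 42*352) = -199 + (-14582 - 14784) = -199 - 29366 = -29565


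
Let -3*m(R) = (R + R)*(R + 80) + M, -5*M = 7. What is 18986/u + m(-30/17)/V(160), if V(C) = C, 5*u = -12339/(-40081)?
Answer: 879692062503599/2852776800 ≈ 3.0836e+5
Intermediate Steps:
u = 12339/200405 (u = (-12339/(-40081))/5 = (-12339*(-1/40081))/5 = (1/5)*(12339/40081) = 12339/200405 ≈ 0.061570)
M = -7/5 (M = -1/5*7 = -7/5 ≈ -1.4000)
m(R) = 7/15 - 2*R*(80 + R)/3 (m(R) = -((R + R)*(R + 80) - 7/5)/3 = -((2*R)*(80 + R) - 7/5)/3 = -(2*R*(80 + R) - 7/5)/3 = -(-7/5 + 2*R*(80 + R))/3 = 7/15 - 2*R*(80 + R)/3)
18986/u + m(-30/17)/V(160) = 18986/(12339/200405) + (7/15 - (-1600)/17 - 2*(-30/17)**2/3)/160 = 18986*(200405/12339) + (7/15 - (-1600)/17 - 2*(-30*1/17)**2/3)*(1/160) = 3804889330/12339 + (7/15 - 160/3*(-30/17) - 2*(-30/17)**2/3)*(1/160) = 3804889330/12339 + (7/15 + 1600/17 - 2/3*900/289)*(1/160) = 3804889330/12339 + (7/15 + 1600/17 - 600/289)*(1/160) = 3804889330/12339 + (401023/4335)*(1/160) = 3804889330/12339 + 401023/693600 = 879692062503599/2852776800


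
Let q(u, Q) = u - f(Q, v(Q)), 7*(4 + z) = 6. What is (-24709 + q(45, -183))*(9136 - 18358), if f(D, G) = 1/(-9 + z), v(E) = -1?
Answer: 19333305126/85 ≈ 2.2745e+8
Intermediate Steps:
z = -22/7 (z = -4 + (⅐)*6 = -4 + 6/7 = -22/7 ≈ -3.1429)
f(D, G) = -7/85 (f(D, G) = 1/(-9 - 22/7) = 1/(-85/7) = -7/85)
q(u, Q) = 7/85 + u (q(u, Q) = u - 1*(-7/85) = u + 7/85 = 7/85 + u)
(-24709 + q(45, -183))*(9136 - 18358) = (-24709 + (7/85 + 45))*(9136 - 18358) = (-24709 + 3832/85)*(-9222) = -2096433/85*(-9222) = 19333305126/85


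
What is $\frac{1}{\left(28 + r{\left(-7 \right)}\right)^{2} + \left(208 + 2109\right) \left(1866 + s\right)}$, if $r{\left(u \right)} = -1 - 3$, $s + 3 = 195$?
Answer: $\frac{1}{4768962} \approx 2.0969 \cdot 10^{-7}$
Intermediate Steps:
$s = 192$ ($s = -3 + 195 = 192$)
$r{\left(u \right)} = -4$
$\frac{1}{\left(28 + r{\left(-7 \right)}\right)^{2} + \left(208 + 2109\right) \left(1866 + s\right)} = \frac{1}{\left(28 - 4\right)^{2} + \left(208 + 2109\right) \left(1866 + 192\right)} = \frac{1}{24^{2} + 2317 \cdot 2058} = \frac{1}{576 + 4768386} = \frac{1}{4768962}$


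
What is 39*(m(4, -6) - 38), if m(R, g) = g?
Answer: -1716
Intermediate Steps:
39*(m(4, -6) - 38) = 39*(-6 - 38) = 39*(-44) = -1716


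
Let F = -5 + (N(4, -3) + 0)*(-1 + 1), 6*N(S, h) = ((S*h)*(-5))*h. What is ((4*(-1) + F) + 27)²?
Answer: 324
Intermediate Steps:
N(S, h) = -5*S*h²/6 (N(S, h) = (((S*h)*(-5))*h)/6 = ((-5*S*h)*h)/6 = (-5*S*h²)/6 = -5*S*h²/6)
F = -5 (F = -5 + (-⅚*4*(-3)² + 0)*(-1 + 1) = -5 + (-⅚*4*9 + 0)*0 = -5 + (-30 + 0)*0 = -5 - 30*0 = -5 + 0 = -5)
((4*(-1) + F) + 27)² = ((4*(-1) - 5) + 27)² = ((-4 - 5) + 27)² = (-9 + 27)² = 18² = 324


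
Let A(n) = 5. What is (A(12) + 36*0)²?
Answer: 25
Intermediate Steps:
(A(12) + 36*0)² = (5 + 36*0)² = (5 + 0)² = 5² = 25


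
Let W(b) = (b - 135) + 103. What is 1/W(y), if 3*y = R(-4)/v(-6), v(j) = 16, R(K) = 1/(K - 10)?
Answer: -672/21505 ≈ -0.031249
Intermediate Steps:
R(K) = 1/(-10 + K)
y = -1/672 (y = (1/(-10 - 4*16))/3 = ((1/16)/(-14))/3 = (-1/14*1/16)/3 = (⅓)*(-1/224) = -1/672 ≈ -0.0014881)
W(b) = -32 + b (W(b) = (-135 + b) + 103 = -32 + b)
1/W(y) = 1/(-32 - 1/672) = 1/(-21505/672) = -672/21505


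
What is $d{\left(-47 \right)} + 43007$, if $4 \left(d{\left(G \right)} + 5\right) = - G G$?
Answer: $\frac{169799}{4} \approx 42450.0$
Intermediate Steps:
$d{\left(G \right)} = -5 - \frac{G^{2}}{4}$ ($d{\left(G \right)} = -5 + \frac{- G G}{4} = -5 + \frac{\left(-1\right) G^{2}}{4} = -5 - \frac{G^{2}}{4}$)
$d{\left(-47 \right)} + 43007 = \left(-5 - \frac{\left(-47\right)^{2}}{4}\right) + 43007 = \left(-5 - \frac{2209}{4}\right) + 43007 = - \frac{2229}{4} + 43007 = \frac{169799}{4}$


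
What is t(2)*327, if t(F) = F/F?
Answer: 327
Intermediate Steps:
t(F) = 1
t(2)*327 = 1*327 = 327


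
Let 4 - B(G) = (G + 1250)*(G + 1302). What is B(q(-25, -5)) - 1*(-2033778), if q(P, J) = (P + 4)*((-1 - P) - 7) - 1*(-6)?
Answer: 1178833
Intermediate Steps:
q(P, J) = 6 + (-8 - P)*(4 + P) (q(P, J) = (4 + P)*(-8 - P) + 6 = (-8 - P)*(4 + P) + 6 = 6 + (-8 - P)*(4 + P))
B(G) = 4 - (1250 + G)*(1302 + G) (B(G) = 4 - (G + 1250)*(G + 1302) = 4 - (1250 + G)*(1302 + G))
B(q(-25, -5)) - 1*(-2033778) = (-1627496 - (-26 - 1*(-25)² - 12*(-25))² - 2552*(-26 - 1*(-25)² - 12*(-25))) - 1*(-2033778) = (-1627496 - (-26 - 1*625 + 300)² - 2552*(-26 - 1*625 + 300)) + 2033778 = (-1627496 - (-26 - 625 + 300)² - 2552*(-26 - 625 + 300)) + 2033778 = (-1627496 - 1*(-351)² - 2552*(-351)) + 2033778 = (-1627496 - 1*123201 + 895752) + 2033778 = (-1627496 - 123201 + 895752) + 2033778 = -854945 + 2033778 = 1178833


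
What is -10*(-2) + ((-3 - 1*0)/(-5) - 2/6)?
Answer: 304/15 ≈ 20.267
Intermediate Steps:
-10*(-2) + ((-3 - 1*0)/(-5) - 2/6) = 20 + ((-3 + 0)*(-⅕) - 2*⅙) = 20 + (-3*(-⅕) - ⅓) = 20 + (⅗ - ⅓) = 20 + 4/15 = 304/15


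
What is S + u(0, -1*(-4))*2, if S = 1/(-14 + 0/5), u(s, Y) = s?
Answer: -1/14 ≈ -0.071429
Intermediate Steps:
S = -1/14 (S = 1/(-14 + 0*(1/5)) = 1/(-14 + 0) = 1/(-14) = -1/14 ≈ -0.071429)
S + u(0, -1*(-4))*2 = -1/14 + 0*2 = -1/14 + 0 = -1/14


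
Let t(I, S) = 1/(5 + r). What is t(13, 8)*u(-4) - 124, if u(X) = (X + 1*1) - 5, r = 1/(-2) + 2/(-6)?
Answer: -3148/25 ≈ -125.92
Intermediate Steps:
r = -⅚ (r = 1*(-½) + 2*(-⅙) = -½ - ⅓ = -⅚ ≈ -0.83333)
u(X) = -4 + X (u(X) = (X + 1) - 5 = (1 + X) - 5 = -4 + X)
t(I, S) = 6/25 (t(I, S) = 1/(5 - ⅚) = 1/(25/6) = 6/25)
t(13, 8)*u(-4) - 124 = 6*(-4 - 4)/25 - 124 = (6/25)*(-8) - 124 = -48/25 - 124 = -3148/25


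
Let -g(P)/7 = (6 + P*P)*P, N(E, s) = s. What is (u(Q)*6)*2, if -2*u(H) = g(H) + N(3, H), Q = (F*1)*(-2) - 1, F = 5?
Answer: -58608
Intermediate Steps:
g(P) = -7*P*(6 + P**2) (g(P) = -7*(6 + P*P)*P = -7*(6 + P**2)*P = -7*P*(6 + P**2))
Q = -11 (Q = (5*1)*(-2) - 1 = 5*(-2) - 1 = -10 - 1 = -11)
u(H) = -H/2 + 7*H*(6 + H**2)/2 (u(H) = -(-7*H*(6 + H**2) + H)/2 = -(H - 7*H*(6 + H**2))/2 = -H/2 + 7*H*(6 + H**2)/2)
(u(Q)*6)*2 = (((1/2)*(-11)*(41 + 7*(-11)**2))*6)*2 = (((1/2)*(-11)*(41 + 7*121))*6)*2 = (((1/2)*(-11)*(41 + 847))*6)*2 = (((1/2)*(-11)*888)*6)*2 = -4884*6*2 = -29304*2 = -58608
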